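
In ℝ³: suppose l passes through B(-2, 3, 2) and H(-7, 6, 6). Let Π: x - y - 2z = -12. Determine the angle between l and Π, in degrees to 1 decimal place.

A direction vector for l is H − B = (-5, 3, 4).
sin θ = |n·v| / (|n||v|) = |-16| / (√6 · √50) = 0.92376.
θ ≈ 67.5°.

67.5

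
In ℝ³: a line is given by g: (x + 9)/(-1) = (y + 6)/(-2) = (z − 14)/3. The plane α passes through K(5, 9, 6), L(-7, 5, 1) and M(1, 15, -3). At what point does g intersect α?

g has direction (-1, -2, 3) through (-9, -6, 14).
KL = (-12, -4, -5), KM = (-4, 6, -9); a normal to α is KL × KM = (66, -88, -88).
Using K: α has equation 66x - 88y - 88z = -990.
Substitute r = (-9, -6, 14) + t(-1, -2, 3) into the plane: -1298 + (-154)t = -990, so t = -2.
Intersection: (-9, -6, 14) + (-2)·(-1, -2, 3) = (-7, -2, 8).

(-7, -2, 8)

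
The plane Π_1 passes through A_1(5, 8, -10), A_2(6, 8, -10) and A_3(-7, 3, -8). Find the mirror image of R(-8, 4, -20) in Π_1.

(-8, 12, 0)

A_1A_2 = (1, 0, 0), A_1A_3 = (-12, -5, 2); a normal to Π_1 is A_1A_2 × A_1A_3 = (0, -2, -5).
Using A_1: Π_1 has equation -2y - 5z = 34.
λ = (n·R − d)/|n|² = (92 − 34)/29 = 2.
Reflection = R − 2λn = (-8, 4, -20) − 4·(0, -2, -5) = (-8, 12, 0).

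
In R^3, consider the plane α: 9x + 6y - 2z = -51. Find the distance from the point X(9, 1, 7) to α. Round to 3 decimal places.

n·X − d = (9)·(9) + (6)·(1) + (-2)·(7) − (-51) = 124; |n| = √121.
Distance = |124| / √121 = 124/√121 ≈ 11.273.

11.273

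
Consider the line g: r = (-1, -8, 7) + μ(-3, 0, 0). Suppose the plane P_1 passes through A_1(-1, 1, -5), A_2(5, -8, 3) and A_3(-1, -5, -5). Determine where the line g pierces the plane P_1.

(8, -8, 7)

A_1A_2 = (6, -9, 8), A_1A_3 = (0, -6, 0); a normal to P_1 is A_1A_2 × A_1A_3 = (48, 0, -36).
Using A_1: P_1 has equation 48x - 36z = 132.
Substitute r = (-1, -8, 7) + t(-3, 0, 0) into the plane: -300 + (-144)t = 132, so t = -3.
Intersection: (-1, -8, 7) + (-3)·(-3, 0, 0) = (8, -8, 7).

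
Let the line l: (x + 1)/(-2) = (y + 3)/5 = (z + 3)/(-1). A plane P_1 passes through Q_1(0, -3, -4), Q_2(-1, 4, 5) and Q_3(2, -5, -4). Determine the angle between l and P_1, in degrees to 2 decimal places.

l has direction (-2, 5, -1) through (-1, -3, -3).
Q_1Q_2 = (-1, 7, 9), Q_1Q_3 = (2, -2, 0); a normal to P_1 is Q_1Q_2 × Q_1Q_3 = (18, 18, -12).
Using Q_1: P_1 has equation 18x + 18y - 12z = -6.
sin θ = |n·v| / (|n||v|) = |66| / (√792 · √30) = 0.42817.
θ ≈ 25.35°.

25.35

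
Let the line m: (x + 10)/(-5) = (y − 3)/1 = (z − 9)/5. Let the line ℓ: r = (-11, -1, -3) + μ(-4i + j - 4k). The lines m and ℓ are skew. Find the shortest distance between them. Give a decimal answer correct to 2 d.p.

m has direction (-5, 1, 5) through (-10, 3, 9).
Common perpendicular direction n = (-5, 1, 5) × (-4, 1, -4) = (-9, -40, -1).
With w = (-11, -1, -3) − (-10, 3, 9) = (-1, -4, -12), w · n = 181.
Distance = |w · n| / |n| = |181| / √1682 ≈ 4.41.

4.41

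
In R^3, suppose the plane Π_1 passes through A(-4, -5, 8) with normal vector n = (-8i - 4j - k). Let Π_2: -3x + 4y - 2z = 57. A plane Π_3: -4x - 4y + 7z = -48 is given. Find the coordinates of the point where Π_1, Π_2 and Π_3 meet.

Π_1: n·r = n·A gives -8x - 4y - z = 44.
Solving the 3×3 linear system -8x - 4y - z = 44, -3x + 4y - 2z = 57, -4x - 4y + 7z = -48 (e.g. by elimination or Cramer's rule, determinant = -304) gives (-7, 5, -8).

(-7, 5, -8)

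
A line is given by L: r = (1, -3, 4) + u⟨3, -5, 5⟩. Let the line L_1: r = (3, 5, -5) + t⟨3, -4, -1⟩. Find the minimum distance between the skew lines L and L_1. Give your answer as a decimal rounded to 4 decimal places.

Common perpendicular direction n = (3, -5, 5) × (3, -4, -1) = (25, 18, 3).
With w = (3, 5, -5) − (1, -3, 4) = (2, 8, -9), w · n = 167.
Distance = |w · n| / |n| = |167| / √958 ≈ 5.3955.

5.3955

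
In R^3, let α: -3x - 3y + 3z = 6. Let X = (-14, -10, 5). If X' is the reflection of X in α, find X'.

(4, 8, -13)

λ = (n·X − d)/|n|² = (87 − 6)/27 = 3.
Reflection = X − 2λn = (-14, -10, 5) − 6·(-3, -3, 3) = (4, 8, -13).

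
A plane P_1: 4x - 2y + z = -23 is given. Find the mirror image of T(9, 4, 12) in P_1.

λ = (n·T − d)/|n|² = (40 − (-23))/21 = 3.
Reflection = T − 2λn = (9, 4, 12) − 6·(4, -2, 1) = (-15, 16, 6).

(-15, 16, 6)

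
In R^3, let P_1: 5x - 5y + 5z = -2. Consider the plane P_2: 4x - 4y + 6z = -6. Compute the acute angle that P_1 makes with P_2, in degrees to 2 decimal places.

11.42

cos θ = |n₁·n₂| / (|n₁||n₂|) = |70| / (√75 · √68).
θ = arccos(0.98020) ≈ 11.42°.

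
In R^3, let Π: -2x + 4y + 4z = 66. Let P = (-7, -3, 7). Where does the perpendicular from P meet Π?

Foot = P − λn with λ = (n·P − d)/|n|² = (30 − 66)/36 = -1.
Foot = (-7, -3, 7) − (-1)·(-2, 4, 4) = (-9, 1, 11).

(-9, 1, 11)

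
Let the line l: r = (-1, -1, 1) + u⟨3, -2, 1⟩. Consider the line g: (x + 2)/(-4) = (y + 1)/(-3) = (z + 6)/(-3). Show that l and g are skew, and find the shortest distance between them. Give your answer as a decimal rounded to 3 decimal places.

g has direction (-4, -3, -3) through (-2, -1, -6).
Common perpendicular direction n = (3, -2, 1) × (-4, -3, -3) = (9, 5, -17).
With w = (-2, -1, -6) − (-1, -1, 1) = (-1, 0, -7), w · n = 110.
Since n ≠ 0 the lines are not parallel, and w · n = 110 ≠ 0 so they do not intersect; hence they are skew.
Distance = |w · n| / |n| = |110| / √395 ≈ 5.535.

5.535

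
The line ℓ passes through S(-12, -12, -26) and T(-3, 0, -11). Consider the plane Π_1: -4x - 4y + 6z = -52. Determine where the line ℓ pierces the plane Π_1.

(0, 4, -6)

A direction vector for ℓ is T − S = (9, 12, 15).
Substitute r = (-12, -12, -26) + t(9, 12, 15) into the plane: -60 + 6t = -52, so t = 4/3.
Intersection: (-12, -12, -26) + (4/3)·(9, 12, 15) = (0, 4, -6).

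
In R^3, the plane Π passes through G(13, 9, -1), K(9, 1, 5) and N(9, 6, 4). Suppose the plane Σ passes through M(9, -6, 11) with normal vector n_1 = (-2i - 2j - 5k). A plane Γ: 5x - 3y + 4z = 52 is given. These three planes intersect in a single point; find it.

(5, 3, 9)

GK = (-4, -8, 6), GN = (-4, -3, 5); a normal to Π is GK × GN = (-22, -4, -20).
Using G: Π has equation -22x - 4y - 20z = -302.
Σ: n_1·r = n_1·M gives -2x - 2y - 5z = -61.
Solving the 3×3 linear system -22x - 4y - 20z = -302, -2x - 2y - 5z = -61, 5x - 3y + 4z = 52 (e.g. by elimination or Cramer's rule, determinant = 254) gives (5, 3, 9).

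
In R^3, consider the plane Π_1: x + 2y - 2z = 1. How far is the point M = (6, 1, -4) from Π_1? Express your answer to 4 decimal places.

5.0000

n·M − d = (1)·(6) + (2)·(1) + (-2)·(-4) − 1 = 15; |n| = √9.
Distance = |15| / √9 = 15/√9 ≈ 5.0000.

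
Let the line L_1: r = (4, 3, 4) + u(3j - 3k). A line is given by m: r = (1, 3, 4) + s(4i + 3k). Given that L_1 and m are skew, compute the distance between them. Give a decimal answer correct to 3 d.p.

1.406

Common perpendicular direction n = (0, 3, -3) × (4, 0, 3) = (9, -12, -12).
With w = (1, 3, 4) − (4, 3, 4) = (-3, 0, 0), w · n = -27.
Distance = |w · n| / |n| = |-27| / √369 ≈ 1.406.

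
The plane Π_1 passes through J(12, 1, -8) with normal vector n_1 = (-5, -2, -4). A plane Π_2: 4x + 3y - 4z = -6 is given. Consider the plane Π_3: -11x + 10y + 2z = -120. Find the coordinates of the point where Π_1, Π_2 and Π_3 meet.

(6, -6, 3)

Π_1: n_1·r = n_1·J gives -5x - 2y - 4z = -30.
Solving the 3×3 linear system -5x - 2y - 4z = -30, 4x + 3y - 4z = -6, -11x + 10y + 2z = -120 (e.g. by elimination or Cramer's rule, determinant = -594) gives (6, -6, 3).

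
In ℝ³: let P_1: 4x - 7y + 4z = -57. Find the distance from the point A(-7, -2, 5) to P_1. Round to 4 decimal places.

7.0000

n·A − d = (4)·(-7) + (-7)·(-2) + (4)·(5) − (-57) = 63; |n| = √81.
Distance = |63| / √81 = 63/√81 ≈ 7.0000.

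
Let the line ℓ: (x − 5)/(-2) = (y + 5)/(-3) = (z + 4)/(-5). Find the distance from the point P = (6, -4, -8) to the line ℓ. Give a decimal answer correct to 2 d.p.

3.48

ℓ has direction (-2, -3, -5) through (5, -5, -4).
Taking (5, -5, -4) on ℓ with direction v = (-2, -3, -5): w = P − (5, -5, -4) = (1, 1, -4), and w × v = (-17, 13, -1).
Distance = |w × v| / |v| = √459 / √38 ≈ 3.48.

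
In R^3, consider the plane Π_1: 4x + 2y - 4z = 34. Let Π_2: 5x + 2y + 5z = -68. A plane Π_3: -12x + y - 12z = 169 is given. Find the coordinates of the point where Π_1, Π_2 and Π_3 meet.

(-3, 1, -11)

Solving the 3×3 linear system 4x + 2y - 4z = 34, 5x + 2y + 5z = -68, -12x + y - 12z = 169 (e.g. by elimination or Cramer's rule, determinant = -232) gives (-3, 1, -11).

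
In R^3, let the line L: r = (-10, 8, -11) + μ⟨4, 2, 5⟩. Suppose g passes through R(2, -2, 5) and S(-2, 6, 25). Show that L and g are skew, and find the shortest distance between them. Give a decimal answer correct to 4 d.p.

A direction vector for g is S − R = (-4, 8, 20).
Common perpendicular direction n = (4, 2, 5) × (-4, 8, 20) = (0, -100, 40).
With w = (2, -2, 5) − (-10, 8, -11) = (12, -10, 16), w · n = 1640.
Since n ≠ 0 the lines are not parallel, and w · n = 1640 ≠ 0 so they do not intersect; hence they are skew.
Distance = |w · n| / |n| = |1640| / √11600 ≈ 15.2270.

15.2270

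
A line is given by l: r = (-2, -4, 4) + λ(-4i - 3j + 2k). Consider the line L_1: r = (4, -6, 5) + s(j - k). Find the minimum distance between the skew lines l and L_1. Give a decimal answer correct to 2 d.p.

Common perpendicular direction n = (-4, -3, 2) × (0, 1, -1) = (1, -4, -4).
With w = (4, -6, 5) − (-2, -4, 4) = (6, -2, 1), w · n = 10.
Distance = |w · n| / |n| = |10| / √33 ≈ 1.74.

1.74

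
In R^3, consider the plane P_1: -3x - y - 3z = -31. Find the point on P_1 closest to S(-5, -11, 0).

(4, -8, 9)

Foot = S − λn with λ = (n·S − d)/|n|² = (26 − (-31))/19 = 3.
Foot = (-5, -11, 0) − 3·(-3, -1, -3) = (4, -8, 9).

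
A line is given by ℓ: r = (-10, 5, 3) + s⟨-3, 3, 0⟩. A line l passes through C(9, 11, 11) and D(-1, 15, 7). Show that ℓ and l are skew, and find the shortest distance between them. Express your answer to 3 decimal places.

6.306

A direction vector for l is D − C = (-10, 4, -4).
Common perpendicular direction n = (-3, 3, 0) × (-10, 4, -4) = (-12, -12, 18).
With w = (9, 11, 11) − (-10, 5, 3) = (19, 6, 8), w · n = -156.
Since n ≠ 0 the lines are not parallel, and w · n = -156 ≠ 0 so they do not intersect; hence they are skew.
Distance = |w · n| / |n| = |-156| / √612 ≈ 6.306.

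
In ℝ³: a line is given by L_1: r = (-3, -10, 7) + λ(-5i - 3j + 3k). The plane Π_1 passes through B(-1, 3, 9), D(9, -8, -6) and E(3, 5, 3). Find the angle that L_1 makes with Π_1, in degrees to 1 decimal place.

BD = (10, -11, -15), BE = (4, 2, -6); a normal to Π_1 is BD × BE = (96, 0, 64).
Using B: Π_1 has equation 96x + 64z = 480.
sin θ = |n·v| / (|n||v|) = |-288| / (√13312 · √43) = 0.38066.
θ ≈ 22.4°.

22.4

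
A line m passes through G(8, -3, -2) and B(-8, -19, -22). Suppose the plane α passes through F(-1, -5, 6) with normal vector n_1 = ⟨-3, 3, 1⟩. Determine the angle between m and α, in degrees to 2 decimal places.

A direction vector for m is B − G = (-16, -16, -20).
α: n_1·r = n_1·F gives -3x + 3y + z = -6.
sin θ = |n·v| / (|n||v|) = |-20| / (√19 · √912) = 0.15193.
θ ≈ 8.74°.

8.74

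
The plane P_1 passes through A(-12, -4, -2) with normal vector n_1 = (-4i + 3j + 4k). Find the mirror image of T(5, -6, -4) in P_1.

(-11, 6, 12)

P_1: n_1·r = n_1·A gives -4x + 3y + 4z = 28.
λ = (n·T − d)/|n|² = (-54 − 28)/41 = -2.
Reflection = T − 2λn = (5, -6, -4) − (-4)·(-4, 3, 4) = (-11, 6, 12).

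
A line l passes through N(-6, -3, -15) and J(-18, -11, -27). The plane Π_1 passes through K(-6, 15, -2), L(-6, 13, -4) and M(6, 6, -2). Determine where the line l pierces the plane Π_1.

(6, 5, -3)

A direction vector for l is J − N = (-12, -8, -12).
KL = (0, -2, -2), KM = (12, -9, 0); a normal to Π_1 is KL × KM = (-18, -24, 24).
Using K: Π_1 has equation -18x - 24y + 24z = -300.
Substitute r = (-6, -3, -15) + t(-12, -8, -12) into the plane: -180 + 120t = -300, so t = -1.
Intersection: (-6, -3, -15) + (-1)·(-12, -8, -12) = (6, 5, -3).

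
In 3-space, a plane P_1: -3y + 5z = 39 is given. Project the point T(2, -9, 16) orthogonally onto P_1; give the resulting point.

(2, -3, 6)

Foot = T − λn with λ = (n·T − d)/|n|² = (107 − 39)/34 = 2.
Foot = (2, -9, 16) − 2·(0, -3, 5) = (2, -3, 6).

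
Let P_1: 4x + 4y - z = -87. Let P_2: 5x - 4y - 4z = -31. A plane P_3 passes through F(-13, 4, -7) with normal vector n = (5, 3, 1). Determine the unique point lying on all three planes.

P_3: n·r = n·F gives 5x + 3y + z = -60.
Solving the 3×3 linear system 4x + 4y - z = -87, 5x - 4y - 4z = -31, 5x + 3y + z = -60 (e.g. by elimination or Cramer's rule, determinant = -103) gives (-7, -12, 11).

(-7, -12, 11)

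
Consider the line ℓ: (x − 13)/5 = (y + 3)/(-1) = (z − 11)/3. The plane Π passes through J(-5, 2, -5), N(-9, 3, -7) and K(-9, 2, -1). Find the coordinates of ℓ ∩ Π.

(3, -1, 5)

ℓ has direction (5, -1, 3) through (13, -3, 11).
JN = (-4, 1, -2), JK = (-4, 0, 4); a normal to Π is JN × JK = (4, 24, 4).
Using J: Π has equation 4x + 24y + 4z = 8.
Substitute r = (13, -3, 11) + t(5, -1, 3) into the plane: 24 + 8t = 8, so t = -2.
Intersection: (13, -3, 11) + (-2)·(5, -1, 3) = (3, -1, 5).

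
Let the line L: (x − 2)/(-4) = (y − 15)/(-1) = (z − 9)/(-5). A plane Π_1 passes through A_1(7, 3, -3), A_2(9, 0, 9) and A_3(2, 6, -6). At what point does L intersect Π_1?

L has direction (-4, -1, -5) through (2, 15, 9).
A_1A_2 = (2, -3, 12), A_1A_3 = (-5, 3, -3); a normal to Π_1 is A_1A_2 × A_1A_3 = (-27, -54, -9).
Using A_1: Π_1 has equation -27x - 54y - 9z = -324.
Substitute r = (2, 15, 9) + t(-4, -1, -5) into the plane: -945 + 207t = -324, so t = 3.
Intersection: (2, 15, 9) + 3·(-4, -1, -5) = (-10, 12, -6).

(-10, 12, -6)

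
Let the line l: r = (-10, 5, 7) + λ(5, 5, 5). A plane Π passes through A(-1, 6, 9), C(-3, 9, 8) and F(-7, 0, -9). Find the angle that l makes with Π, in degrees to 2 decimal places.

28.13

AC = (-2, 3, -1), AF = (-6, -6, -18); a normal to Π is AC × AF = (-60, -30, 30).
Using A: Π has equation -60x - 30y + 30z = 150.
sin θ = |n·v| / (|n||v|) = |-300| / (√5400 · √75) = 0.47140.
θ ≈ 28.13°.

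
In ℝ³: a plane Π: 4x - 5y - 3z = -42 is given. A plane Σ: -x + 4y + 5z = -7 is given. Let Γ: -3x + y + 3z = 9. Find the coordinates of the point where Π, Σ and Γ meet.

Solving the 3×3 linear system 4x - 5y - 3z = -42, -x + 4y + 5z = -7, -3x + y + 3z = 9 (e.g. by elimination or Cramer's rule, determinant = 55) gives (-9, 6, -8).

(-9, 6, -8)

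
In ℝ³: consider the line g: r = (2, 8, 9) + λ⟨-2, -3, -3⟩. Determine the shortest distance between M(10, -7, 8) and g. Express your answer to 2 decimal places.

Taking (2, 8, 9) on g with direction v = (-2, -3, -3): w = M − (2, 8, 9) = (8, -15, -1), and w × v = (42, 26, -54).
Distance = |w × v| / |v| = √5356 / √22 ≈ 15.60.

15.60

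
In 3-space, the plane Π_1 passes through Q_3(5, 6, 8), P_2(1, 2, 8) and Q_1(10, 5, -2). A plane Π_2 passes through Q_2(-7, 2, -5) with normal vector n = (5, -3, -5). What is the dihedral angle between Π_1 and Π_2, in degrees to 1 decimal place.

64.9

Q_3P_2 = (-4, -4, 0), Q_3Q_1 = (5, -1, -10); a normal to Π_1 is Q_3P_2 × Q_3Q_1 = (40, -40, 24).
Using Q_3: Π_1 has equation 40x - 40y + 24z = 152.
Π_2: n·r = n·Q_2 gives 5x - 3y - 5z = -16.
cos θ = |n₁·n₂| / (|n₁||n₂|) = |200| / (√3776 · √59).
θ = arccos(0.42373) ≈ 64.9°.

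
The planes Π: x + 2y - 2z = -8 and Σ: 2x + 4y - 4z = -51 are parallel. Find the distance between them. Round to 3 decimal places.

5.833

Rescale Σ by 1/2: x + 2y - 2z = -51/2. Then distance = |-8 − (-51/2)| / √9 ≈ 5.833.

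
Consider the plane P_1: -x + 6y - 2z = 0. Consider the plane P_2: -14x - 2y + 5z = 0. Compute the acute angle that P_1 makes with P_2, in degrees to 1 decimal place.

85.2

cos θ = |n₁·n₂| / (|n₁||n₂|) = |-8| / (√41 · √225).
θ = arccos(0.08329) ≈ 85.2°.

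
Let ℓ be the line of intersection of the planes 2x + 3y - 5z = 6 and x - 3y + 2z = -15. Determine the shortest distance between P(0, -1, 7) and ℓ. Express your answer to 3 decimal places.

Direction of ℓ: (2, 3, -5) × (1, -3, 2) = (-9, -9, -9).
A point on ℓ: solving the two plane equations with x = -2 gives (-2, 5, 1).
Taking (-2, 5, 1) on ℓ with direction v = (-9, -9, -9): w = P − (-2, 5, 1) = (2, -6, 6), and w × v = (108, -36, -72).
Distance = |w × v| / |v| = √18144 / √243 ≈ 8.641.

8.641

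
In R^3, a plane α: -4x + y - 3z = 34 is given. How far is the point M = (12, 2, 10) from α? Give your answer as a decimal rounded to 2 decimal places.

21.57

n·M − d = (-4)·(12) + (1)·(2) + (-3)·(10) − 34 = -110; |n| = √26.
Distance = |-110| / √26 = 110/√26 ≈ 21.57.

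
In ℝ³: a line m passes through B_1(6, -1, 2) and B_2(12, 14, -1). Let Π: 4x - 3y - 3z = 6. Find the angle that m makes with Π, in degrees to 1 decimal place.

7.2

A direction vector for m is B_2 − B_1 = (6, 15, -3).
sin θ = |n·v| / (|n||v|) = |-12| / (√34 · √270) = 0.12524.
θ ≈ 7.2°.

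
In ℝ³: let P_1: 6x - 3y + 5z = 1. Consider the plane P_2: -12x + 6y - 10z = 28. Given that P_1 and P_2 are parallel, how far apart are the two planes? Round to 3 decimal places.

1.793

Rescale P_2 by 1/(-2): 6x - 3y + 5z = -14. Then distance = |1 − (-14)| / √70 ≈ 1.793.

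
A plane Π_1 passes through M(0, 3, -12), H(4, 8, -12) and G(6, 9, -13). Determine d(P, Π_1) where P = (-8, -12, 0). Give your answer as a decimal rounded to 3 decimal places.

MH = (4, 5, 0), MG = (6, 6, -1); a normal to Π_1 is MH × MG = (-5, 4, -6).
Using M: Π_1 has equation -5x + 4y - 6z = 84.
n·P − d = (-5)·(-8) + (4)·(-12) + (-6)·(0) − 84 = -92; |n| = √77.
Distance = |-92| / √77 = 92/√77 ≈ 10.484.

10.484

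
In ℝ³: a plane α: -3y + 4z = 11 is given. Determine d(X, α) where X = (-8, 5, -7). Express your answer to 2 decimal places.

10.80

n·X − d = (0)·(-8) + (-3)·(5) + (4)·(-7) − 11 = -54; |n| = √25.
Distance = |-54| / √25 = 54/√25 ≈ 10.80.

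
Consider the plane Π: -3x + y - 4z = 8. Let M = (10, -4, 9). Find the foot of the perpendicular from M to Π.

Foot = M − λn with λ = (n·M − d)/|n|² = (-70 − 8)/26 = -3.
Foot = (10, -4, 9) − (-3)·(-3, 1, -4) = (1, -1, -3).

(1, -1, -3)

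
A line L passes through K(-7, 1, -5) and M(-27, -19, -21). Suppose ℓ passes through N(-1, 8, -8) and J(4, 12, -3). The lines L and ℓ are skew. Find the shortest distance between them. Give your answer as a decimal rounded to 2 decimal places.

2.97

A direction vector for L is M − K = (-20, -20, -16).
A direction vector for ℓ is J − N = (5, 4, 5).
Common perpendicular direction n = (-20, -20, -16) × (5, 4, 5) = (-36, 20, 20).
With w = (-1, 8, -8) − (-7, 1, -5) = (6, 7, -3), w · n = -136.
Distance = |w · n| / |n| = |-136| / √2096 ≈ 2.97.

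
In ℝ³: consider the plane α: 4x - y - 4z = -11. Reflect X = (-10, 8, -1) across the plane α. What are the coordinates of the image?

λ = (n·X − d)/|n|² = (-44 − (-11))/33 = -1.
Reflection = X − 2λn = (-10, 8, -1) − (-2)·(4, -1, -4) = (-2, 6, -9).

(-2, 6, -9)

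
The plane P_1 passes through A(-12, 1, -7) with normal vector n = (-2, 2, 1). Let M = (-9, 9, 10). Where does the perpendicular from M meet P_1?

P_1: n·r = n·A gives -2x + 2y + z = 19.
Foot = M − λn with λ = (n·M − d)/|n|² = (46 − 19)/9 = 3.
Foot = (-9, 9, 10) − 3·(-2, 2, 1) = (-3, 3, 7).

(-3, 3, 7)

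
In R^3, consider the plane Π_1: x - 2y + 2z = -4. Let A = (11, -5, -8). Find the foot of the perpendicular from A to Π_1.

Foot = A − λn with λ = (n·A − d)/|n|² = (5 − (-4))/9 = 1.
Foot = (11, -5, -8) − 1·(1, -2, 2) = (10, -3, -10).

(10, -3, -10)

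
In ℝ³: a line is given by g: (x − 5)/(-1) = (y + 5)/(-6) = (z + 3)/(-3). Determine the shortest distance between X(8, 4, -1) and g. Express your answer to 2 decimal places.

g has direction (-1, -6, -3) through (5, -5, -3).
Taking (5, -5, -3) on g with direction v = (-1, -6, -3): w = X − (5, -5, -3) = (3, 9, 2), and w × v = (-15, 7, -9).
Distance = |w × v| / |v| = √355 / √46 ≈ 2.78.

2.78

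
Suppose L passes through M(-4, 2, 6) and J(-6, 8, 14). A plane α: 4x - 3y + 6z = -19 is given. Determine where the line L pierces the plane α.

A direction vector for L is J − M = (-2, 6, 8).
Substitute r = (-4, 2, 6) + t(-2, 6, 8) into the plane: 14 + 22t = -19, so t = -3/2.
Intersection: (-4, 2, 6) + (-3/2)·(-2, 6, 8) = (-1, -7, -6).

(-1, -7, -6)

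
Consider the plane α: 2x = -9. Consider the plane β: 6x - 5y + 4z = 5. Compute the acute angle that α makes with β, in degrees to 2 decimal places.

46.86

cos θ = |n₁·n₂| / (|n₁||n₂|) = |12| / (√4 · √77).
θ = arccos(0.68376) ≈ 46.86°.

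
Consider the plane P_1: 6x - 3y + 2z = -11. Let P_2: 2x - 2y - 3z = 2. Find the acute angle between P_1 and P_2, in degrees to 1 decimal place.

cos θ = |n₁·n₂| / (|n₁||n₂|) = |12| / (√49 · √17).
θ = arccos(0.41578) ≈ 65.4°.

65.4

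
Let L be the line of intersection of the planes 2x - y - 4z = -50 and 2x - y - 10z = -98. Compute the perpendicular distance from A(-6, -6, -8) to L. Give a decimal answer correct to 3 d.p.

Direction of L: (2, -1, -4) × (2, -1, -10) = (6, 12, 0).
A point on L: solving the two plane equations with x = -5 gives (-5, 8, 8).
Taking (-5, 8, 8) on L with direction v = (6, 12, 0): w = A − (-5, 8, 8) = (-1, -14, -16), and w × v = (192, -96, 72).
Distance = |w × v| / |v| = √51264 / √180 ≈ 16.876.

16.876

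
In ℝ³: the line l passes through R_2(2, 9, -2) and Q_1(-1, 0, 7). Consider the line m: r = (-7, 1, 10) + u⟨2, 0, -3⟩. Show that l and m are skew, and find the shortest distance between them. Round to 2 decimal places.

2.94

A direction vector for l is Q_1 − R_2 = (-3, -9, 9).
Common perpendicular direction n = (-3, -9, 9) × (2, 0, -3) = (27, 9, 18).
With w = (-7, 1, 10) − (2, 9, -2) = (-9, -8, 12), w · n = -99.
Since n ≠ 0 the lines are not parallel, and w · n = -99 ≠ 0 so they do not intersect; hence they are skew.
Distance = |w · n| / |n| = |-99| / √1134 ≈ 2.94.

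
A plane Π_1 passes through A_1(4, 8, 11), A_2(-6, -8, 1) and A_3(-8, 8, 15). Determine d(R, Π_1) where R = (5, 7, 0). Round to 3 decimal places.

A_1A_2 = (-10, -16, -10), A_1A_3 = (-12, 0, 4); a normal to Π_1 is A_1A_2 × A_1A_3 = (-64, 160, -192).
Using A_1: Π_1 has equation -64x + 160y - 192z = -1088.
n·R − d = (-64)·(5) + (160)·(7) + (-192)·(0) − (-1088) = 1888; |n| = √66560.
Distance = |1888| / √66560 = 1888/√66560 ≈ 7.318.

7.318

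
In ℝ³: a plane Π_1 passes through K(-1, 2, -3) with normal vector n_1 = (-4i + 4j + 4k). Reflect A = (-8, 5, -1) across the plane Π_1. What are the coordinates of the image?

(0, -3, -9)

Π_1: n_1·r = n_1·K gives -4x + 4y + 4z = 0.
λ = (n·A − d)/|n|² = (48 − 0)/48 = 1.
Reflection = A − 2λn = (-8, 5, -1) − 2·(-4, 4, 4) = (0, -3, -9).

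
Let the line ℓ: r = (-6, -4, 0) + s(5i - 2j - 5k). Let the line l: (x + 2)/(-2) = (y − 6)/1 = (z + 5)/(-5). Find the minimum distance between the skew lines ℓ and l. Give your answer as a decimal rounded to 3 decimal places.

10.632

l has direction (-2, 1, -5) through (-2, 6, -5).
Common perpendicular direction n = (5, -2, -5) × (-2, 1, -5) = (15, 35, 1).
With w = (-2, 6, -5) − (-6, -4, 0) = (4, 10, -5), w · n = 405.
Distance = |w · n| / |n| = |405| / √1451 ≈ 10.632.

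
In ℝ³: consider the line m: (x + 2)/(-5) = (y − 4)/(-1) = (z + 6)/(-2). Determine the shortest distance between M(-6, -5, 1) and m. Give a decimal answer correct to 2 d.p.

11.77

m has direction (-5, -1, -2) through (-2, 4, -6).
Taking (-2, 4, -6) on m with direction v = (-5, -1, -2): w = M − (-2, 4, -6) = (-4, -9, 7), and w × v = (25, -43, -41).
Distance = |w × v| / |v| = √4155 / √30 ≈ 11.77.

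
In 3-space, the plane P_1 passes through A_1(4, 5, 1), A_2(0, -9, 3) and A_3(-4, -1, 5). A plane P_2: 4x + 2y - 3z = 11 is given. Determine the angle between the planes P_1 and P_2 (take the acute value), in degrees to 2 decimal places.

A_1A_2 = (-4, -14, 2), A_1A_3 = (-8, -6, 4); a normal to P_1 is A_1A_2 × A_1A_3 = (-44, 0, -88).
Using A_1: P_1 has equation -44x - 88z = -264.
cos θ = |n₁·n₂| / (|n₁||n₂|) = |88| / (√9680 · √29).
θ = arccos(0.16609) ≈ 80.44°.

80.44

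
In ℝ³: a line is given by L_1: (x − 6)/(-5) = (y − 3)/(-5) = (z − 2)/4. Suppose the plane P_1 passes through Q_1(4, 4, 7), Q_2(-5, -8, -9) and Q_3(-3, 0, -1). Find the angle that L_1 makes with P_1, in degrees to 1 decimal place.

75.4

L_1 has direction (-5, -5, 4) through (6, 3, 2).
Q_1Q_2 = (-9, -12, -16), Q_1Q_3 = (-7, -4, -8); a normal to P_1 is Q_1Q_2 × Q_1Q_3 = (32, 40, -48).
Using Q_1: P_1 has equation 32x + 40y - 48z = -48.
sin θ = |n·v| / (|n||v|) = |-552| / (√4928 · √66) = 0.96790.
θ ≈ 75.4°.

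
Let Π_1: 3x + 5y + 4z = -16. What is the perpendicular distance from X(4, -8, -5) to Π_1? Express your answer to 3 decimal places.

4.525

n·X − d = (3)·(4) + (5)·(-8) + (4)·(-5) − (-16) = -32; |n| = √50.
Distance = |-32| / √50 = 32/√50 ≈ 4.525.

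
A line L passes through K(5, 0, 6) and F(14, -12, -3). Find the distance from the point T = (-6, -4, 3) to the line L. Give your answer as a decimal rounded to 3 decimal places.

A direction vector for L is F − K = (9, -12, -9).
Taking (5, 0, 6) on L with direction v = (9, -12, -9): w = T − (5, 0, 6) = (-11, -4, -3), and w × v = (0, -126, 168).
Distance = |w × v| / |v| = √44100 / √306 ≈ 12.005.

12.005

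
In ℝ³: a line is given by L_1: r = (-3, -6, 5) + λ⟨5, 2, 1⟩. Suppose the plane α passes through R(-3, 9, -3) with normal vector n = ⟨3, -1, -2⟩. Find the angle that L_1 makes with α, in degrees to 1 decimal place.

32.5

α: n·r = n·R gives 3x - y - 2z = -12.
sin θ = |n·v| / (|n||v|) = |11| / (√14 · √30) = 0.53675.
θ ≈ 32.5°.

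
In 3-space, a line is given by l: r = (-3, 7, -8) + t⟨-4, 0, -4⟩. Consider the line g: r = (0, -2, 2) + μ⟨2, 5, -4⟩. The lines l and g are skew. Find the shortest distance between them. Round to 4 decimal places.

2.0488

Common perpendicular direction n = (-4, 0, -4) × (2, 5, -4) = (20, -24, -20).
With w = (0, -2, 2) − (-3, 7, -8) = (3, -9, 10), w · n = 76.
Distance = |w · n| / |n| = |76| / √1376 ≈ 2.0488.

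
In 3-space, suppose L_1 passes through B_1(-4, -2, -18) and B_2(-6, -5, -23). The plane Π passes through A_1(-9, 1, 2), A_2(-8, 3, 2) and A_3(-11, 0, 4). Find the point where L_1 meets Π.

(0, 4, -8)

A direction vector for L_1 is B_2 − B_1 = (-2, -3, -5).
A_1A_2 = (1, 2, 0), A_1A_3 = (-2, -1, 2); a normal to Π is A_1A_2 × A_1A_3 = (4, -2, 3).
Using A_1: Π has equation 4x - 2y + 3z = -32.
Substitute r = (-4, -2, -18) + t(-2, -3, -5) into the plane: -66 + (-17)t = -32, so t = -2.
Intersection: (-4, -2, -18) + (-2)·(-2, -3, -5) = (0, 4, -8).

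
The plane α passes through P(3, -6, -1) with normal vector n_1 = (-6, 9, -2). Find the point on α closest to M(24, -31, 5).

(6, -4, -1)

α: n_1·r = n_1·P gives -6x + 9y - 2z = -70.
Foot = M − λn with λ = (n·M − d)/|n|² = (-433 − (-70))/121 = -3.
Foot = (24, -31, 5) − (-3)·(-6, 9, -2) = (6, -4, -1).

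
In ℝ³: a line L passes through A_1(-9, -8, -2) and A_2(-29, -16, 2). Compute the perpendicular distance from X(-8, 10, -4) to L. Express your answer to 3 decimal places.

16.351

A direction vector for L is A_2 − A_1 = (-20, -8, 4).
Taking (-9, -8, -2) on L with direction v = (-20, -8, 4): w = X − (-9, -8, -2) = (1, 18, -2), and w × v = (56, 36, 352).
Distance = |w × v| / |v| = √128336 / √480 ≈ 16.351.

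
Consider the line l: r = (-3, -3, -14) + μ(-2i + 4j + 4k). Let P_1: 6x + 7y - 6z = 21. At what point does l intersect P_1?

Substitute r = (-3, -3, -14) + t(-2, 4, 4) into the plane: 45 + (-8)t = 21, so t = 3.
Intersection: (-3, -3, -14) + 3·(-2, 4, 4) = (-9, 9, -2).

(-9, 9, -2)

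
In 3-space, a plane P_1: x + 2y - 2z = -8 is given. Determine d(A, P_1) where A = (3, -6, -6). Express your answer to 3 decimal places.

3.667

n·A − d = (1)·(3) + (2)·(-6) + (-2)·(-6) − (-8) = 11; |n| = √9.
Distance = |11| / √9 = 11/√9 ≈ 3.667.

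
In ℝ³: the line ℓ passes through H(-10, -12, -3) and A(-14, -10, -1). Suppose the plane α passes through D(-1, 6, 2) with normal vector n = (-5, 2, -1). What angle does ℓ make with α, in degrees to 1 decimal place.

A direction vector for ℓ is A − H = (-4, 2, 2).
α: n·r = n·D gives -5x + 2y - z = 15.
sin θ = |n·v| / (|n||v|) = |22| / (√30 · √24) = 0.81989.
θ ≈ 55.1°.

55.1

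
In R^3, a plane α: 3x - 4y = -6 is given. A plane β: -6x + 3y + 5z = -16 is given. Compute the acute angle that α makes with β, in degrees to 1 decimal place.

44.2

cos θ = |n₁·n₂| / (|n₁||n₂|) = |-30| / (√25 · √70).
θ = arccos(0.71714) ≈ 44.2°.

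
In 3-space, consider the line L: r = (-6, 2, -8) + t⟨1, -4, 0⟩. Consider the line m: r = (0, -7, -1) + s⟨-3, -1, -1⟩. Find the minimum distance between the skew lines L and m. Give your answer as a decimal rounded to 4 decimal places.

Common perpendicular direction n = (1, -4, 0) × (-3, -1, -1) = (4, 1, -13).
With w = (0, -7, -1) − (-6, 2, -8) = (6, -9, 7), w · n = -76.
Distance = |w · n| / |n| = |-76| / √186 ≈ 5.5726.

5.5726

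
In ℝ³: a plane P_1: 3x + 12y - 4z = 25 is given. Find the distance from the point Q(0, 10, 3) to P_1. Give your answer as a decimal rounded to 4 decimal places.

n·Q − d = (3)·(0) + (12)·(10) + (-4)·(3) − 25 = 83; |n| = √169.
Distance = |83| / √169 = 83/√169 ≈ 6.3846.

6.3846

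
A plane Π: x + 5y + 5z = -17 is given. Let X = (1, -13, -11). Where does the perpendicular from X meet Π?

Foot = X − λn with λ = (n·X − d)/|n|² = (-119 − (-17))/51 = -2.
Foot = (1, -13, -11) − (-2)·(1, 5, 5) = (3, -3, -1).

(3, -3, -1)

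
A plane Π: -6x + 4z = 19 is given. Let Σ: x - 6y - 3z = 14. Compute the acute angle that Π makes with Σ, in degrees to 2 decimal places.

68.41

cos θ = |n₁·n₂| / (|n₁||n₂|) = |-18| / (√52 · √46).
θ = arccos(0.36804) ≈ 68.41°.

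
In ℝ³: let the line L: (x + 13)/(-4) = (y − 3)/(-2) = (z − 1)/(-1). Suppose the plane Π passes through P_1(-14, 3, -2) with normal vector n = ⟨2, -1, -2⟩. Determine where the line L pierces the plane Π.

L has direction (-4, -2, -1) through (-13, 3, 1).
Π: n·r = n·P_1 gives 2x - y - 2z = -27.
Substitute r = (-13, 3, 1) + t(-4, -2, -1) into the plane: -31 + (-4)t = -27, so t = -1.
Intersection: (-13, 3, 1) + (-1)·(-4, -2, -1) = (-9, 5, 2).

(-9, 5, 2)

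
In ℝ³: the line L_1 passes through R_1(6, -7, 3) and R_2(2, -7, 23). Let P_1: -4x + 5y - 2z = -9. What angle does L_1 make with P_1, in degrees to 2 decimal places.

10.10

A direction vector for L_1 is R_2 − R_1 = (-4, 0, 20).
sin θ = |n·v| / (|n||v|) = |-24| / (√45 · √416) = 0.17541.
θ ≈ 10.10°.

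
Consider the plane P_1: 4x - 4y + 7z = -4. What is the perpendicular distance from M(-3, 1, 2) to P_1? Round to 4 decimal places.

0.2222

n·M − d = (4)·(-3) + (-4)·(1) + (7)·(2) − (-4) = 2; |n| = √81.
Distance = |2| / √81 = 2/√81 ≈ 0.2222.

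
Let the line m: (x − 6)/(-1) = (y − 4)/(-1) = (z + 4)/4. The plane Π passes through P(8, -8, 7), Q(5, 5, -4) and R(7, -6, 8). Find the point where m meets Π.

(5, 3, 0)

m has direction (-1, -1, 4) through (6, 4, -4).
PQ = (-3, 13, -11), PR = (-1, 2, 1); a normal to Π is PQ × PR = (35, 14, 7).
Using P: Π has equation 35x + 14y + 7z = 217.
Substitute r = (6, 4, -4) + t(-1, -1, 4) into the plane: 238 + (-21)t = 217, so t = 1.
Intersection: (6, 4, -4) + 1·(-1, -1, 4) = (5, 3, 0).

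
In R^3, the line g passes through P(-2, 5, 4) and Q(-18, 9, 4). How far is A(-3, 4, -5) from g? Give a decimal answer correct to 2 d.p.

9.08

A direction vector for g is Q − P = (-16, 4, 0).
Taking (-2, 5, 4) on g with direction v = (-16, 4, 0): w = A − (-2, 5, 4) = (-1, -1, -9), and w × v = (36, 144, -20).
Distance = |w × v| / |v| = √22432 / √272 ≈ 9.08.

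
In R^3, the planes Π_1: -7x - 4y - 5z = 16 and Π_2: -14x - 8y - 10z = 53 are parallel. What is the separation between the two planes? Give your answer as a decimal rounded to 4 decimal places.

Rescale Π_2 by 1/2: -7x - 4y - 5z = 53/2. Then distance = |16 − (53/2)| / √90 ≈ 1.1068.

1.1068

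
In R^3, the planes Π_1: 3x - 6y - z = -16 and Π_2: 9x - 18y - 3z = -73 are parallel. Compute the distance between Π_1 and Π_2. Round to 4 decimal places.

1.2287

Rescale Π_2 by 1/3: 3x - 6y - z = -73/3. Then distance = |-16 − (-73/3)| / √46 ≈ 1.2287.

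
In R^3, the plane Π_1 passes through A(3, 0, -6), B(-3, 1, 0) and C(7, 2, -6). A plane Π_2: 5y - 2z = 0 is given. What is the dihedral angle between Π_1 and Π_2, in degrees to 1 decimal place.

AB = (-6, 1, 6), AC = (4, 2, 0); a normal to Π_1 is AB × AC = (-12, 24, -16).
Using A: Π_1 has equation -12x + 24y - 16z = 60.
cos θ = |n₁·n₂| / (|n₁||n₂|) = |152| / (√976 · √29).
θ = arccos(0.90348) ≈ 25.4°.

25.4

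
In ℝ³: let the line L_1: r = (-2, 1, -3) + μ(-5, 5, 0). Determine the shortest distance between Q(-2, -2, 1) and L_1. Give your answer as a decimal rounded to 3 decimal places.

Taking (-2, 1, -3) on L_1 with direction v = (-5, 5, 0): w = Q − (-2, 1, -3) = (0, -3, 4), and w × v = (-20, -20, -15).
Distance = |w × v| / |v| = √1025 / √50 ≈ 4.528.

4.528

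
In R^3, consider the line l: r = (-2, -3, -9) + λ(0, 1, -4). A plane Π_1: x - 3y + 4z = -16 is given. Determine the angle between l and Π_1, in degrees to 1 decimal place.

64.7

sin θ = |n·v| / (|n||v|) = |-19| / (√26 · √17) = 0.90374.
θ ≈ 64.7°.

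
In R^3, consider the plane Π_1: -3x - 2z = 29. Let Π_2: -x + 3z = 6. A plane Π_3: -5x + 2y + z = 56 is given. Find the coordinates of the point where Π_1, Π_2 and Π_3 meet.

Solving the 3×3 linear system -3x - 2z = 29, -x + 3z = 6, -5x + 2y + z = 56 (e.g. by elimination or Cramer's rule, determinant = 22) gives (-9, 6, -1).

(-9, 6, -1)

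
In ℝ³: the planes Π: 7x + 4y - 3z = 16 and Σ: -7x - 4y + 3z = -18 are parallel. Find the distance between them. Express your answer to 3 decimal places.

Rescale Σ by 1/(-1): 7x + 4y - 3z = 18. Then distance = |16 − 18| / √74 ≈ 0.232.

0.232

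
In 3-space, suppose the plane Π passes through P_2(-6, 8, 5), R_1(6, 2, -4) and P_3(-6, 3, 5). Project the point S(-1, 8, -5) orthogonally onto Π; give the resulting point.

P_2R_1 = (12, -6, -9), P_2P_3 = (0, -5, 0); a normal to Π is P_2R_1 × P_2P_3 = (-45, 0, -60).
Using P_2: Π has equation -45x - 60z = -30.
Foot = S − λn with λ = (n·S − d)/|n|² = (345 − (-30))/5625 = 1/15.
Foot = (-1, 8, -5) − (1/15)·(-45, 0, -60) = (2, 8, -1).

(2, 8, -1)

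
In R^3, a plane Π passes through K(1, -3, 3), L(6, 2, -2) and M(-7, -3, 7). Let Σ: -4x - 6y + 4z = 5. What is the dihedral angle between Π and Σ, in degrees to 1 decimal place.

KL = (5, 5, -5), KM = (-8, 0, 4); a normal to Π is KL × KM = (20, 20, 40).
Using K: Π has equation 20x + 20y + 40z = 80.
cos θ = |n₁·n₂| / (|n₁||n₂|) = |-40| / (√2400 · √68).
θ = arccos(0.09901) ≈ 84.3°.

84.3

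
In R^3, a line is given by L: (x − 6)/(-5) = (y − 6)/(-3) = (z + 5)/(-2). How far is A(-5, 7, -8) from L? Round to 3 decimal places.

6.517

L has direction (-5, -3, -2) through (6, 6, -5).
Taking (6, 6, -5) on L with direction v = (-5, -3, -2): w = A − (6, 6, -5) = (-11, 1, -3), and w × v = (-11, -7, 38).
Distance = |w × v| / |v| = √1614 / √38 ≈ 6.517.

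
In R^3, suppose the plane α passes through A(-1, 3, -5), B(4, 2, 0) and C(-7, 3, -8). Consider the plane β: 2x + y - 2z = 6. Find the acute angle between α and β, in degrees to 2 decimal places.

AB = (5, -1, 5), AC = (-6, 0, -3); a normal to α is AB × AC = (3, -15, -6).
Using A: α has equation 3x - 15y - 6z = -18.
cos θ = |n₁·n₂| / (|n₁||n₂|) = |3| / (√270 · √9).
θ = arccos(0.06086) ≈ 86.51°.

86.51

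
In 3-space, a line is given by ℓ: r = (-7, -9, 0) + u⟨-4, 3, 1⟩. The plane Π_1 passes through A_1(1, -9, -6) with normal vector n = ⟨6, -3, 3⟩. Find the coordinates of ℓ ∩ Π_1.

Π_1: n·r = n·A_1 gives 6x - 3y + 3z = 15.
Substitute r = (-7, -9, 0) + t(-4, 3, 1) into the plane: -15 + (-30)t = 15, so t = -1.
Intersection: (-7, -9, 0) + (-1)·(-4, 3, 1) = (-3, -12, -1).

(-3, -12, -1)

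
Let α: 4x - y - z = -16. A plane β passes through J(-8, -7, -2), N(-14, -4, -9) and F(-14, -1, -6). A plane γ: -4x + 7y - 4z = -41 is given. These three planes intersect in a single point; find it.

(-5, -7, 3)

JN = (-6, 3, -7), JF = (-6, 6, -4); a normal to β is JN × JF = (30, 18, -18).
Using J: β has equation 30x + 18y - 18z = -330.
Solving the 3×3 linear system 4x - y - z = -16, 30x + 18y - 18z = -330, -4x + 7y - 4z = -41 (e.g. by elimination or Cramer's rule, determinant = -258) gives (-5, -7, 3).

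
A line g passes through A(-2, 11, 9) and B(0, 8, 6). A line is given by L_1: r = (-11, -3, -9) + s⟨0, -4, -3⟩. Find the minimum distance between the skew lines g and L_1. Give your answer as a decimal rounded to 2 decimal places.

8.33

A direction vector for g is B − A = (2, -3, -3).
Common perpendicular direction n = (2, -3, -3) × (0, -4, -3) = (-3, 6, -8).
With w = (-11, -3, -9) − (-2, 11, 9) = (-9, -14, -18), w · n = 87.
Distance = |w · n| / |n| = |87| / √109 ≈ 8.33.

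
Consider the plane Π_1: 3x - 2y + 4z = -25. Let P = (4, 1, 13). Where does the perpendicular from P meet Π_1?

(-5, 7, 1)

Foot = P − λn with λ = (n·P − d)/|n|² = (62 − (-25))/29 = 3.
Foot = (4, 1, 13) − 3·(3, -2, 4) = (-5, 7, 1).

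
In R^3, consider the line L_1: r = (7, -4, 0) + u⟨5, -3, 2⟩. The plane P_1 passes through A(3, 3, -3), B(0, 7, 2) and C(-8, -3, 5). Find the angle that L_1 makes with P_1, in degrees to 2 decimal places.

66.82

AB = (-3, 4, 5), AC = (-11, -6, 8); a normal to P_1 is AB × AC = (62, -31, 62).
Using A: P_1 has equation 62x - 31y + 62z = -93.
sin θ = |n·v| / (|n||v|) = |527| / (√8649 · √38) = 0.91925.
θ ≈ 66.82°.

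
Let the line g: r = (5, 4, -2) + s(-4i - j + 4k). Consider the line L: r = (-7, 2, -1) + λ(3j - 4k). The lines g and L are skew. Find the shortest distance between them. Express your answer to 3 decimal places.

5.385

Common perpendicular direction n = (-4, -1, 4) × (0, 3, -4) = (-8, -16, -12).
With w = (-7, 2, -1) − (5, 4, -2) = (-12, -2, 1), w · n = 116.
Distance = |w · n| / |n| = |116| / √464 ≈ 5.385.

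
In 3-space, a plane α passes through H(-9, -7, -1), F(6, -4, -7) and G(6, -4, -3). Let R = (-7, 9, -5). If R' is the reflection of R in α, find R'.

HF = (15, 3, -6), HG = (15, 3, -2); a normal to α is HF × HG = (12, -60, 0).
Using H: α has equation 12x - 60y = 312.
λ = (n·R − d)/|n|² = (-624 − 312)/3744 = -1/4.
Reflection = R − 2λn = (-7, 9, -5) − (-1/2)·(12, -60, 0) = (-1, -21, -5).

(-1, -21, -5)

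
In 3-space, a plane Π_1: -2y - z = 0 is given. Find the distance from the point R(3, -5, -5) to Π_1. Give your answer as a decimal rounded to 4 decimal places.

n·R − d = (0)·(3) + (-2)·(-5) + (-1)·(-5) − 0 = 15; |n| = √5.
Distance = |15| / √5 = 15/√5 ≈ 6.7082.

6.7082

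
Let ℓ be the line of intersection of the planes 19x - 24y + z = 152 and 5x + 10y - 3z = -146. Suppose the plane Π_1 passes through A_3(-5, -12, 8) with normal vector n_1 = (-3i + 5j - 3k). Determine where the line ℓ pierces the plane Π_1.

Direction of ℓ: (19, -24, 1) × (5, 10, -3) = (62, 62, 310).
A point on ℓ: solving the two plane equations with x = -2 gives (-2, -7, 22).
Π_1: n_1·r = n_1·A_3 gives -3x + 5y - 3z = -69.
Substitute r = (-2, -7, 22) + t(62, 62, 310) into the plane: -95 + (-806)t = -69, so t = -1/31.
Intersection: (-2, -7, 22) + (-1/31)·(62, 62, 310) = (-4, -9, 12).

(-4, -9, 12)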